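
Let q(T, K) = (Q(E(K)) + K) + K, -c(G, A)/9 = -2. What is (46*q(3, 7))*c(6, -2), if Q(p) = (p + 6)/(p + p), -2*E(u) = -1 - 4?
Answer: 64998/5 ≈ 13000.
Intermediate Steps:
E(u) = 5/2 (E(u) = -(-1 - 4)/2 = -½*(-5) = 5/2)
c(G, A) = 18 (c(G, A) = -9*(-2) = 18)
Q(p) = (6 + p)/(2*p) (Q(p) = (6 + p)/((2*p)) = (6 + p)*(1/(2*p)) = (6 + p)/(2*p))
q(T, K) = 17/10 + 2*K (q(T, K) = ((6 + 5/2)/(2*(5/2)) + K) + K = ((½)*(⅖)*(17/2) + K) + K = (17/10 + K) + K = 17/10 + 2*K)
(46*q(3, 7))*c(6, -2) = (46*(17/10 + 2*7))*18 = (46*(17/10 + 14))*18 = (46*(157/10))*18 = (3611/5)*18 = 64998/5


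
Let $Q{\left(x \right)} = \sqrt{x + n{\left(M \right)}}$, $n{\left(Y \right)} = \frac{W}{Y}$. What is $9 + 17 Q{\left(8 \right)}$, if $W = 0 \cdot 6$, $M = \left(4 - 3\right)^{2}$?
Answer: $9 + 34 \sqrt{2} \approx 57.083$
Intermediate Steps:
$M = 1$ ($M = 1^{2} = 1$)
$W = 0$
$n{\left(Y \right)} = 0$ ($n{\left(Y \right)} = \frac{0}{Y} = 0$)
$Q{\left(x \right)} = \sqrt{x}$ ($Q{\left(x \right)} = \sqrt{x + 0} = \sqrt{x}$)
$9 + 17 Q{\left(8 \right)} = 9 + 17 \sqrt{8} = 9 + 17 \cdot 2 \sqrt{2} = 9 + 34 \sqrt{2}$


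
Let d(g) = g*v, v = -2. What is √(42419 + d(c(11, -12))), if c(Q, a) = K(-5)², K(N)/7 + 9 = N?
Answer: 3*√2579 ≈ 152.35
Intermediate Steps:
K(N) = -63 + 7*N
c(Q, a) = 9604 (c(Q, a) = (-63 + 7*(-5))² = (-63 - 35)² = (-98)² = 9604)
d(g) = -2*g (d(g) = g*(-2) = -2*g)
√(42419 + d(c(11, -12))) = √(42419 - 2*9604) = √(42419 - 19208) = √23211 = 3*√2579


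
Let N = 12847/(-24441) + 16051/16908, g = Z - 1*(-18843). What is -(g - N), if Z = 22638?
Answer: -1904642550717/45916492 ≈ -41481.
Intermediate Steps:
g = 41481 (g = 22638 - 1*(-18843) = 22638 + 18843 = 41481)
N = 19453935/45916492 (N = 12847*(-1/24441) + 16051*(1/16908) = -12847/24441 + 16051/16908 = 19453935/45916492 ≈ 0.42368)
-(g - N) = -(41481 - 1*19453935/45916492) = -(41481 - 19453935/45916492) = -1*1904642550717/45916492 = -1904642550717/45916492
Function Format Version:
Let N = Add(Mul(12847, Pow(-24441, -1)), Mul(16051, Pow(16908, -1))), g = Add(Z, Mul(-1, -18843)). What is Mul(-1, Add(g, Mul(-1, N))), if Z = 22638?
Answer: Rational(-1904642550717, 45916492) ≈ -41481.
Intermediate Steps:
g = 41481 (g = Add(22638, Mul(-1, -18843)) = Add(22638, 18843) = 41481)
N = Rational(19453935, 45916492) (N = Add(Mul(12847, Rational(-1, 24441)), Mul(16051, Rational(1, 16908))) = Add(Rational(-12847, 24441), Rational(16051, 16908)) = Rational(19453935, 45916492) ≈ 0.42368)
Mul(-1, Add(g, Mul(-1, N))) = Mul(-1, Add(41481, Mul(-1, Rational(19453935, 45916492)))) = Mul(-1, Add(41481, Rational(-19453935, 45916492))) = Mul(-1, Rational(1904642550717, 45916492)) = Rational(-1904642550717, 45916492)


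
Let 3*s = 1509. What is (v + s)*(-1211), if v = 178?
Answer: -824691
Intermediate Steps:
s = 503 (s = (⅓)*1509 = 503)
(v + s)*(-1211) = (178 + 503)*(-1211) = 681*(-1211) = -824691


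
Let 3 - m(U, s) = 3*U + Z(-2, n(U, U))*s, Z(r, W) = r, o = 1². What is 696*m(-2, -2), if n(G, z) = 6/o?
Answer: 3480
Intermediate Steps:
o = 1
n(G, z) = 6 (n(G, z) = 6/1 = 6*1 = 6)
m(U, s) = 3 - 3*U + 2*s (m(U, s) = 3 - (3*U - 2*s) = 3 - (-2*s + 3*U) = 3 + (-3*U + 2*s) = 3 - 3*U + 2*s)
696*m(-2, -2) = 696*(3 - 3*(-2) + 2*(-2)) = 696*(3 + 6 - 4) = 696*5 = 3480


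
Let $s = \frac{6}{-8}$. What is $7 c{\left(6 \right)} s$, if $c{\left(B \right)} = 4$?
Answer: $-21$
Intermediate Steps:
$s = - \frac{3}{4}$ ($s = 6 \left(- \frac{1}{8}\right) = - \frac{3}{4} \approx -0.75$)
$7 c{\left(6 \right)} s = 7 \cdot 4 \left(- \frac{3}{4}\right) = 28 \left(- \frac{3}{4}\right) = -21$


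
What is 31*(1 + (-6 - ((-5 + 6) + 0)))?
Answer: -186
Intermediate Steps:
31*(1 + (-6 - ((-5 + 6) + 0))) = 31*(1 + (-6 - (1 + 0))) = 31*(1 + (-6 - 1*1)) = 31*(1 + (-6 - 1)) = 31*(1 - 7) = 31*(-6) = -186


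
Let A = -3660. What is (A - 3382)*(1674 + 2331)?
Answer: -28203210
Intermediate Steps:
(A - 3382)*(1674 + 2331) = (-3660 - 3382)*(1674 + 2331) = -7042*4005 = -28203210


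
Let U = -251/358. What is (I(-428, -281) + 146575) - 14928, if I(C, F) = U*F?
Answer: 47200157/358 ≈ 1.3184e+5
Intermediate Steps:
U = -251/358 (U = -251*1/358 = -251/358 ≈ -0.70112)
I(C, F) = -251*F/358
(I(-428, -281) + 146575) - 14928 = (-251/358*(-281) + 146575) - 14928 = (70531/358 + 146575) - 14928 = 52544381/358 - 14928 = 47200157/358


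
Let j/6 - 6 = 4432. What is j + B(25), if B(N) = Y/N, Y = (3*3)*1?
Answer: 665709/25 ≈ 26628.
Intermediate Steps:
j = 26628 (j = 36 + 6*4432 = 36 + 26592 = 26628)
Y = 9 (Y = 9*1 = 9)
B(N) = 9/N
j + B(25) = 26628 + 9/25 = 665709/25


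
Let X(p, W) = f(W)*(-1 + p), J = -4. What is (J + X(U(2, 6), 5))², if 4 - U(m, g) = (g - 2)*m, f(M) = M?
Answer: 841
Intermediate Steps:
U(m, g) = 4 - m*(-2 + g) (U(m, g) = 4 - (g - 2)*m = 4 - (-2 + g)*m = 4 - m*(-2 + g))
X(p, W) = W*(-1 + p)
(J + X(U(2, 6), 5))² = (-4 + 5*(-1 + (4 + 2*2 - 1*6*2)))² = (-4 + 5*(-1 + (4 + 4 - 12)))² = (-4 + 5*(-1 - 4))² = (-4 + 5*(-5))² = (-4 - 25)² = (-29)² = 841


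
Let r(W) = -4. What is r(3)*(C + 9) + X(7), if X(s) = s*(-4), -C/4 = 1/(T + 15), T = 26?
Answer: -2608/41 ≈ -63.610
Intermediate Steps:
C = -4/41 (C = -4/(26 + 15) = -4/41 ≈ -0.097561)
X(s) = -4*s
r(3)*(C + 9) + X(7) = -4*(-4/41 + 9) - 4*7 = -4*365/41 - 28 = -1460/41 - 28 = -2608/41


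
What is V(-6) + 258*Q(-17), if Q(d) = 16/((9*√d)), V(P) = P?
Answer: -6 - 1376*I*√17/51 ≈ -6.0 - 111.24*I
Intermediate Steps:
Q(d) = 16/(9*√d) (Q(d) = 16*(1/(9*√d)) = 16/(9*√d))
V(-6) + 258*Q(-17) = -6 + 258*(16/(9*√(-17))) = -6 + 258*(16*(-I*√17/17)/9) = -6 + 258*(-16*I*√17/153) = -6 - 1376*I*√17/51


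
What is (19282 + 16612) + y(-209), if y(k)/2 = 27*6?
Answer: 36218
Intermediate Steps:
y(k) = 324 (y(k) = 2*(27*6) = 2*162 = 324)
(19282 + 16612) + y(-209) = (19282 + 16612) + 324 = 35894 + 324 = 36218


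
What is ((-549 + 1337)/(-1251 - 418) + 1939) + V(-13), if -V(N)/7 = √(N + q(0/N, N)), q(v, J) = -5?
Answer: 3235403/1669 - 21*I*√2 ≈ 1938.5 - 29.698*I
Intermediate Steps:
V(N) = -7*√(-5 + N) (V(N) = -7*√(N - 5) = -7*√(-5 + N))
((-549 + 1337)/(-1251 - 418) + 1939) + V(-13) = ((-549 + 1337)/(-1251 - 418) + 1939) - 7*√(-5 - 13) = (788/(-1669) + 1939) - 21*I*√2 = (788*(-1/1669) + 1939) - 21*I*√2 = (-788/1669 + 1939) - 21*I*√2 = 3235403/1669 - 21*I*√2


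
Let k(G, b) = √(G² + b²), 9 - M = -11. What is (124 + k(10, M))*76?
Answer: 9424 + 760*√5 ≈ 11123.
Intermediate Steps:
M = 20 (M = 9 - 1*(-11) = 9 + 11 = 20)
(124 + k(10, M))*76 = (124 + √(10² + 20²))*76 = (124 + √(100 + 400))*76 = (124 + √500)*76 = (124 + 10*√5)*76 = 9424 + 760*√5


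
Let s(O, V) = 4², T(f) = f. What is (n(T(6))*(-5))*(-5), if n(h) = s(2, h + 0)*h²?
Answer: 14400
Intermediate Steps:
s(O, V) = 16
n(h) = 16*h²
(n(T(6))*(-5))*(-5) = ((16*6²)*(-5))*(-5) = ((16*36)*(-5))*(-5) = (576*(-5))*(-5) = -2880*(-5) = 14400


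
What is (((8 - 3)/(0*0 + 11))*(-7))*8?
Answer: -280/11 ≈ -25.455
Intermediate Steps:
(((8 - 3)/(0*0 + 11))*(-7))*8 = ((5/(0 + 11))*(-7))*8 = ((5/11)*(-7))*8 = -35/11*8 = -280/11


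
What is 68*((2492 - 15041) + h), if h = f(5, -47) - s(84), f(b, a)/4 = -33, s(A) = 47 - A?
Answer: -859792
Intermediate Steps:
f(b, a) = -132 (f(b, a) = 4*(-33) = -132)
h = -95 (h = -132 - (47 - 1*84) = -132 - (47 - 84) = -132 - 1*(-37) = -132 + 37 = -95)
68*((2492 - 15041) + h) = 68*((2492 - 15041) - 95) = 68*(-12549 - 95) = 68*(-12644) = -859792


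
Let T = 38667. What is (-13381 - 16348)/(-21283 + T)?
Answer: -29729/17384 ≈ -1.7101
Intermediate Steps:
(-13381 - 16348)/(-21283 + T) = (-13381 - 16348)/(-21283 + 38667) = -29729/17384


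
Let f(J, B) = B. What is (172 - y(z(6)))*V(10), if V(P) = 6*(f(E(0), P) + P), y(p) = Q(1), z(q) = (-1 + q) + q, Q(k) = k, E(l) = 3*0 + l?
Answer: 20520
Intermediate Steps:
E(l) = l (E(l) = 0 + l = l)
z(q) = -1 + 2*q
y(p) = 1
V(P) = 12*P (V(P) = 6*(P + P) = 6*(2*P) = 12*P)
(172 - y(z(6)))*V(10) = (172 - 1*1)*(12*10) = (172 - 1)*120 = 171*120 = 20520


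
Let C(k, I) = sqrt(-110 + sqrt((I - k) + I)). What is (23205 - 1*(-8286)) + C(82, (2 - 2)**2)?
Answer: 31491 + sqrt(-110 + I*sqrt(82)) ≈ 31491.0 + 10.497*I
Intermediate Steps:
C(k, I) = sqrt(-110 + sqrt(-k + 2*I))
(23205 - 1*(-8286)) + C(82, (2 - 2)**2) = (23205 - 1*(-8286)) + sqrt(-110 + sqrt(-1*82 + 2*(2 - 2)**2)) = (23205 + 8286) + sqrt(-110 + sqrt(-82 + 2*0**2)) = 31491 + sqrt(-110 + sqrt(-82 + 2*0)) = 31491 + sqrt(-110 + sqrt(-82 + 0)) = 31491 + sqrt(-110 + sqrt(-82)) = 31491 + sqrt(-110 + I*sqrt(82))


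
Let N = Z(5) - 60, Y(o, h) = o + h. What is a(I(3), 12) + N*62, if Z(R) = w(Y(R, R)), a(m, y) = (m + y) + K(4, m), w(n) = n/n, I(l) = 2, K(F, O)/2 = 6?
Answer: -3632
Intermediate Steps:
K(F, O) = 12 (K(F, O) = 2*6 = 12)
Y(o, h) = h + o
w(n) = 1
a(m, y) = 12 + m + y (a(m, y) = (m + y) + 12 = 12 + m + y)
Z(R) = 1
N = -59 (N = 1 - 60 = -59)
a(I(3), 12) + N*62 = (12 + 2 + 12) - 59*62 = 26 - 3658 = -3632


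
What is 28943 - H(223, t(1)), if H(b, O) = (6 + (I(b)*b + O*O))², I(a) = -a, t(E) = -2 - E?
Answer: -2471452853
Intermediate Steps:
H(b, O) = (6 + O² - b²)² (H(b, O) = (6 + ((-b)*b + O*O))² = (6 + (-b² + O²))² = (6 + (O² - b²))² = (6 + O² - b²)²)
28943 - H(223, t(1)) = 28943 - (6 + (-2 - 1*1)² - 1*223²)² = 28943 - (6 + (-2 - 1)² - 1*49729)² = 28943 - (6 + (-3)² - 49729)² = 28943 - (6 + 9 - 49729)² = 28943 - 1*(-49714)² = 28943 - 1*2471481796 = 28943 - 2471481796 = -2471452853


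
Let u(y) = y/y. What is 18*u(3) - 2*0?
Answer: 18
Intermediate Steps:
u(y) = 1
18*u(3) - 2*0 = 18*1 - 2*0 = 18 + 0 = 18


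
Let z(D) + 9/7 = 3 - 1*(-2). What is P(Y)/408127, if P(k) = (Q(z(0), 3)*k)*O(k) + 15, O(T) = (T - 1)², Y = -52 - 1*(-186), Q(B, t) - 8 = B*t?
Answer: 45374827/408127 ≈ 111.18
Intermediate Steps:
z(D) = 26/7 (z(D) = -9/7 + (3 - 1*(-2)) = -9/7 + (3 + 2) = -9/7 + 5 = 26/7)
Q(B, t) = 8 + B*t
Y = 134 (Y = -52 + 186 = 134)
O(T) = (-1 + T)²
P(k) = 15 + 134*k*(-1 + k)²/7 (P(k) = ((8 + (26/7)*3)*k)*(-1 + k)² + 15 = ((8 + 78/7)*k)*(-1 + k)² + 15 = (134*k/7)*(-1 + k)² + 15 = 134*k*(-1 + k)²/7 + 15 = 15 + 134*k*(-1 + k)²/7)
P(Y)/408127 = (15 + (134/7)*134*(-1 + 134)²)/408127 = (15 + (134/7)*134*133²)*(1/408127) = (15 + (134/7)*134*17689)*(1/408127) = (15 + 45374812)*(1/408127) = 45374827*(1/408127) = 45374827/408127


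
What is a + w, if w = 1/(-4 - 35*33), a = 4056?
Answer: 4700903/1159 ≈ 4056.0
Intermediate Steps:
w = -1/1159 (w = 1/(-4 - 1155) = 1/(-1159) = -1/1159 ≈ -0.00086281)
a + w = 4056 - 1/1159 = 4700903/1159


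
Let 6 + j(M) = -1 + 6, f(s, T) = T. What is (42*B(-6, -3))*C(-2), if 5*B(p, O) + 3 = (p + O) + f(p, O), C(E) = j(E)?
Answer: 126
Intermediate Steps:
j(M) = -1 (j(M) = -6 + (-1 + 6) = -6 + 5 = -1)
C(E) = -1
B(p, O) = -⅗ + p/5 + 2*O/5 (B(p, O) = -⅗ + ((p + O) + O)/5 = -⅗ + ((O + p) + O)/5 = -⅗ + (p + 2*O)/5 = -⅗ + (p/5 + 2*O/5) = -⅗ + p/5 + 2*O/5)
(42*B(-6, -3))*C(-2) = (42*(-⅗ + (⅕)*(-6) + (⅖)*(-3)))*(-1) = (42*(-⅗ - 6/5 - 6/5))*(-1) = (42*(-3))*(-1) = -126*(-1) = 126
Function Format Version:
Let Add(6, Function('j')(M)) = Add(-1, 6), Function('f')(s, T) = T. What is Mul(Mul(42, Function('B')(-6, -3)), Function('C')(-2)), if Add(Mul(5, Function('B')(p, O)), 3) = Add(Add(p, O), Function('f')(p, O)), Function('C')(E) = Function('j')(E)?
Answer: 126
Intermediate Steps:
Function('j')(M) = -1 (Function('j')(M) = Add(-6, Add(-1, 6)) = Add(-6, 5) = -1)
Function('C')(E) = -1
Function('B')(p, O) = Add(Rational(-3, 5), Mul(Rational(1, 5), p), Mul(Rational(2, 5), O)) (Function('B')(p, O) = Add(Rational(-3, 5), Mul(Rational(1, 5), Add(Add(p, O), O))) = Add(Rational(-3, 5), Mul(Rational(1, 5), Add(Add(O, p), O))) = Add(Rational(-3, 5), Mul(Rational(1, 5), Add(p, Mul(2, O)))) = Add(Rational(-3, 5), Add(Mul(Rational(1, 5), p), Mul(Rational(2, 5), O))) = Add(Rational(-3, 5), Mul(Rational(1, 5), p), Mul(Rational(2, 5), O)))
Mul(Mul(42, Function('B')(-6, -3)), Function('C')(-2)) = Mul(Mul(42, Add(Rational(-3, 5), Mul(Rational(1, 5), -6), Mul(Rational(2, 5), -3))), -1) = Mul(Mul(42, Add(Rational(-3, 5), Rational(-6, 5), Rational(-6, 5))), -1) = Mul(Mul(42, -3), -1) = Mul(-126, -1) = 126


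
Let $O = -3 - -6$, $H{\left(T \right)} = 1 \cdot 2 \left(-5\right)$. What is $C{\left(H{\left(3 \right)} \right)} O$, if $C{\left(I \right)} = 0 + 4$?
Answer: $12$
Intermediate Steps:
$H{\left(T \right)} = -10$ ($H{\left(T \right)} = 2 \left(-5\right) = -10$)
$C{\left(I \right)} = 4$
$O = 3$ ($O = -3 + 6 = 3$)
$C{\left(H{\left(3 \right)} \right)} O = 4 \cdot 3 = 12$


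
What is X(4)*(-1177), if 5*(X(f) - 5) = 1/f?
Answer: -118877/20 ≈ -5943.9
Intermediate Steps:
X(f) = 5 + 1/(5*f)
X(4)*(-1177) = (5 + (1/5)/4)*(-1177) = (5 + (1/5)*(1/4))*(-1177) = (5 + 1/20)*(-1177) = (101/20)*(-1177) = -118877/20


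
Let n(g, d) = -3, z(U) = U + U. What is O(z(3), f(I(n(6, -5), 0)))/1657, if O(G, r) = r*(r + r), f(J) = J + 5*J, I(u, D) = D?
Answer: 0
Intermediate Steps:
z(U) = 2*U
f(J) = 6*J
O(G, r) = 2*r² (O(G, r) = r*(2*r) = 2*r²)
O(z(3), f(I(n(6, -5), 0)))/1657 = (2*(6*0)²)/1657 = (2*0²)*(1/1657) = (2*0)*(1/1657) = 0*(1/1657) = 0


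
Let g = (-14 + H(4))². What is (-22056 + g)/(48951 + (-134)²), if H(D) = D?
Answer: -21956/66907 ≈ -0.32816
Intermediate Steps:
g = 100 (g = (-14 + 4)² = (-10)² = 100)
(-22056 + g)/(48951 + (-134)²) = (-22056 + 100)/(48951 + (-134)²) = -21956/(48951 + 17956) = -21956/66907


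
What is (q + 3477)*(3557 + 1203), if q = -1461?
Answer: 9596160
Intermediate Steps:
(q + 3477)*(3557 + 1203) = (-1461 + 3477)*(3557 + 1203) = 2016*4760 = 9596160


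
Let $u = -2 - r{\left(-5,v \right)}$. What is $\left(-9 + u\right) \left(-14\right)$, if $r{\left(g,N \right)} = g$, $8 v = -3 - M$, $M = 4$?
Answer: $84$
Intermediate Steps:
$v = - \frac{7}{8}$ ($v = \frac{-3 - 4}{8} = \frac{1}{8} \left(-7\right) = - \frac{7}{8} \approx -0.875$)
$u = 3$ ($u = -2 - -5 = -2 + 5 = 3$)
$\left(-9 + u\right) \left(-14\right) = \left(-9 + 3\right) \left(-14\right) = \left(-6\right) \left(-14\right) = 84$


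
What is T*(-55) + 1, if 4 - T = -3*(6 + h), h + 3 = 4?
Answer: -1374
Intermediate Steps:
h = 1 (h = -3 + 4 = 1)
T = 25 (T = 4 - (-3)*(6 + 1) = 4 - (-3)*7 = 4 - 1*(-21) = 4 + 21 = 25)
T*(-55) + 1 = 25*(-55) + 1 = -1375 + 1 = -1374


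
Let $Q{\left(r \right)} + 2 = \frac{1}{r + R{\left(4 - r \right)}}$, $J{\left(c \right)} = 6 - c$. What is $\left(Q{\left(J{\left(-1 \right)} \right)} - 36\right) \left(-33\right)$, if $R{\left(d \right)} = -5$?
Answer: $\frac{2475}{2} \approx 1237.5$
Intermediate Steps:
$Q{\left(r \right)} = -2 + \frac{1}{-5 + r}$ ($Q{\left(r \right)} = -2 + \frac{1}{r - 5} = -2 + \frac{1}{-5 + r}$)
$\left(Q{\left(J{\left(-1 \right)} \right)} - 36\right) \left(-33\right) = \left(\frac{11 - 2 \left(6 - -1\right)}{-5 + \left(6 - -1\right)} - 36\right) \left(-33\right) = \left(\frac{11 - 2 \left(6 + 1\right)}{-5 + \left(6 + 1\right)} - 36\right) \left(-33\right) = \left(\frac{11 - 14}{-5 + 7} - 36\right) \left(-33\right) = \left(\frac{11 - 14}{2} - 36\right) \left(-33\right) = \left(\frac{1}{2} \left(-3\right) - 36\right) \left(-33\right) = \left(- \frac{3}{2} - 36\right) \left(-33\right) = \left(- \frac{75}{2}\right) \left(-33\right) = \frac{2475}{2}$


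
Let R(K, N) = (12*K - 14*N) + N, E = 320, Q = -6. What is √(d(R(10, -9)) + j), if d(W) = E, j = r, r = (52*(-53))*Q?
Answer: 14*√86 ≈ 129.83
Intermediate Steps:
r = 16536 (r = (52*(-53))*(-6) = -2756*(-6) = 16536)
j = 16536
R(K, N) = -13*N + 12*K (R(K, N) = (-14*N + 12*K) + N = -13*N + 12*K)
d(W) = 320
√(d(R(10, -9)) + j) = √(320 + 16536) = √16856 = 14*√86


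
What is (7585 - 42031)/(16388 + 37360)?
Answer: -5741/8958 ≈ -0.64088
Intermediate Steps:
(7585 - 42031)/(16388 + 37360) = -34446/53748 = -34446*1/53748 = -5741/8958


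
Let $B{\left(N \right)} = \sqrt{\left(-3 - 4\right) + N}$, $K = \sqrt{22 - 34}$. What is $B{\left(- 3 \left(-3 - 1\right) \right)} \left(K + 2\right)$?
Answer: $2 \sqrt{5} + 2 i \sqrt{15} \approx 4.4721 + 7.746 i$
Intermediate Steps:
$K = 2 i \sqrt{3}$ ($K = \sqrt{-12} = 2 i \sqrt{3} \approx 3.4641 i$)
$B{\left(N \right)} = \sqrt{-7 + N}$
$B{\left(- 3 \left(-3 - 1\right) \right)} \left(K + 2\right) = \sqrt{-7 - 3 \left(-3 - 1\right)} \left(2 i \sqrt{3} + 2\right) = \sqrt{-7 - 3 \left(-3 - 1\right)} \left(2 + 2 i \sqrt{3}\right) = \sqrt{-7 - -12} \left(2 + 2 i \sqrt{3}\right) = \sqrt{-7 + 12} \left(2 + 2 i \sqrt{3}\right) = \sqrt{5} \left(2 + 2 i \sqrt{3}\right)$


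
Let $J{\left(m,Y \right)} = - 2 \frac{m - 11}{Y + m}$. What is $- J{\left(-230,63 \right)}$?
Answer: $\frac{482}{167} \approx 2.8862$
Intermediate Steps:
$J{\left(m,Y \right)} = - \frac{2 \left(-11 + m\right)}{Y + m}$ ($J{\left(m,Y \right)} = - 2 \frac{-11 + m}{Y + m} = - \frac{2 \left(-11 + m\right)}{Y + m}$)
$- J{\left(-230,63 \right)} = - \frac{2 \left(11 - -230\right)}{63 - 230} = - \frac{2 \left(11 + 230\right)}{-167} = - \frac{2 \left(-1\right) 241}{167} = \left(-1\right) \left(- \frac{482}{167}\right) = \frac{482}{167}$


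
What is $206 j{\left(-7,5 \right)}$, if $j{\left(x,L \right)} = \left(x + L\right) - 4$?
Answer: $-1236$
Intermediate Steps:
$j{\left(x,L \right)} = -4 + L + x$ ($j{\left(x,L \right)} = \left(L + x\right) - 4 = -4 + L + x$)
$206 j{\left(-7,5 \right)} = 206 \left(-4 + 5 - 7\right) = 206 \left(-6\right) = -1236$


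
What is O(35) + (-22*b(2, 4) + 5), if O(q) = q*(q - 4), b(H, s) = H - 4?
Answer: 1134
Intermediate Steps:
b(H, s) = -4 + H
O(q) = q*(-4 + q)
O(35) + (-22*b(2, 4) + 5) = 35*(-4 + 35) + (-22*(-4 + 2) + 5) = 35*31 + (-22*(-2) + 5) = 1085 + (44 + 5) = 1085 + 49 = 1134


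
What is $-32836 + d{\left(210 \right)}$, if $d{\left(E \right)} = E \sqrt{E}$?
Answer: $-32836 + 210 \sqrt{210} \approx -29793.0$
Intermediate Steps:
$d{\left(E \right)} = E^{\frac{3}{2}}$
$-32836 + d{\left(210 \right)} = -32836 + 210^{\frac{3}{2}} = -32836 + 210 \sqrt{210}$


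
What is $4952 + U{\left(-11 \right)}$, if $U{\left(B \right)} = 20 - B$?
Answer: $4983$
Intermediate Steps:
$4952 + U{\left(-11 \right)} = 4952 + \left(20 - -11\right) = 4952 + \left(20 + 11\right) = 4952 + 31 = 4983$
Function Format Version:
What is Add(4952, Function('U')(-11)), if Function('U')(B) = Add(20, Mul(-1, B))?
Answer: 4983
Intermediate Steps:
Add(4952, Function('U')(-11)) = Add(4952, Add(20, Mul(-1, -11))) = Add(4952, Add(20, 11)) = Add(4952, 31) = 4983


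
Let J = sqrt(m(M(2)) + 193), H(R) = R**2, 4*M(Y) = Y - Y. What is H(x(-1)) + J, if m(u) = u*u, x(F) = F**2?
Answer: 1 + sqrt(193) ≈ 14.892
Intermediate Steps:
M(Y) = 0 (M(Y) = (Y - Y)/4 = (1/4)*0 = 0)
m(u) = u**2
J = sqrt(193) (J = sqrt(0**2 + 193) = sqrt(0 + 193) = sqrt(193) ≈ 13.892)
H(x(-1)) + J = ((-1)**2)**2 + sqrt(193) = 1**2 + sqrt(193) = 1 + sqrt(193)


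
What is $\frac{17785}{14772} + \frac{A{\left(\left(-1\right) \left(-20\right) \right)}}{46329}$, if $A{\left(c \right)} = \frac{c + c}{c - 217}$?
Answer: $\frac{18035530925}{14980142404} \approx 1.204$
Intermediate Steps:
$A{\left(c \right)} = \frac{2 c}{-217 + c}$
$\frac{17785}{14772} + \frac{A{\left(\left(-1\right) \left(-20\right) \right)}}{46329} = \frac{17785}{14772} + \frac{2 \left(\left(-1\right) \left(-20\right)\right) \frac{1}{-217 - -20}}{46329} = 17785 \cdot \frac{1}{14772} + 2 \cdot 20 \frac{1}{-217 + 20} \cdot \frac{1}{46329} = \frac{17785}{14772} + 2 \cdot 20 \frac{1}{-197} \cdot \frac{1}{46329} = \frac{17785}{14772} + 2 \cdot 20 \left(- \frac{1}{197}\right) \frac{1}{46329} = \frac{17785}{14772} - \frac{40}{9126813} = \frac{18035530925}{14980142404}$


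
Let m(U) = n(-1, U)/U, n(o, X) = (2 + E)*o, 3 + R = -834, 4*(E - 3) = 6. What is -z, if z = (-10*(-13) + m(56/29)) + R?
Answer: 79561/112 ≈ 710.37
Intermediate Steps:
E = 9/2 (E = 3 + (1/4)*6 = 3 + 3/2 = 9/2 ≈ 4.5000)
R = -837 (R = -3 - 834 = -837)
n(o, X) = 13*o/2 (n(o, X) = (2 + 9/2)*o = 13*o/2)
m(U) = -13/(2*U) (m(U) = ((13/2)*(-1))/U = -13/(2*U))
z = -79561/112 (z = (-10*(-13) - 13/(2*(56/29))) - 837 = (130 - 13/(2*(56*(1/29)))) - 837 = (130 - 13/(2*56/29)) - 837 = (130 - 13/2*29/56) - 837 = (130 - 377/112) - 837 = 14183/112 - 837 = -79561/112 ≈ -710.37)
-z = -1*(-79561/112) = 79561/112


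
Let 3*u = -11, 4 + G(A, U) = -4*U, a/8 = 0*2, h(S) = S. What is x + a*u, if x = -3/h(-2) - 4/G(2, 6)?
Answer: 23/14 ≈ 1.6429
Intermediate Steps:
a = 0 (a = 8*(0*2) = 8*0 = 0)
G(A, U) = -4 - 4*U
u = -11/3 (u = (⅓)*(-11) = -11/3 ≈ -3.6667)
x = 23/14 (x = -3/(-2) - 4/(-4 - 4*6) = -3*(-½) - 4/(-4 - 24) = 3/2 - 4/(-28) = 3/2 - 4*(-1/28) = 3/2 + ⅐ = 23/14 ≈ 1.6429)
x + a*u = 23/14 + 0*(-11/3) = 23/14 + 0 = 23/14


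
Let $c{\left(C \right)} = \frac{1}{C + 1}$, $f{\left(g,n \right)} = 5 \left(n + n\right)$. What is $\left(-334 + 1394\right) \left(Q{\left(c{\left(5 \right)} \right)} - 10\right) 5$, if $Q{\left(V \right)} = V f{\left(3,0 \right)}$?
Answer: $-53000$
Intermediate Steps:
$f{\left(g,n \right)} = 10 n$ ($f{\left(g,n \right)} = 5 \cdot 2 n = 10 n$)
$c{\left(C \right)} = \frac{1}{1 + C}$
$Q{\left(V \right)} = 0$ ($Q{\left(V \right)} = V 10 \cdot 0 = V 0 = 0$)
$\left(-334 + 1394\right) \left(Q{\left(c{\left(5 \right)} \right)} - 10\right) 5 = \left(-334 + 1394\right) \left(0 - 10\right) 5 = 1060 \left(\left(-10\right) 5\right) = 1060 \left(-50\right) = -53000$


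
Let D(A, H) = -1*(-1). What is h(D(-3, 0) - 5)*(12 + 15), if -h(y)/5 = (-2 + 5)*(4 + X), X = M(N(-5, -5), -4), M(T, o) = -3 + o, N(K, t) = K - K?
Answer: 1215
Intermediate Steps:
N(K, t) = 0
D(A, H) = 1
X = -7 (X = -3 - 4 = -7)
h(y) = 45 (h(y) = -5*(-2 + 5)*(4 - 7) = -15*(-3) = -5*(-9) = 45)
h(D(-3, 0) - 5)*(12 + 15) = 45*(12 + 15) = 45*27 = 1215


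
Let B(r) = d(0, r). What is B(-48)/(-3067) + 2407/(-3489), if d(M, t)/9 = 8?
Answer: -7633477/10700763 ≈ -0.71336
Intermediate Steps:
d(M, t) = 72 (d(M, t) = 9*8 = 72)
B(r) = 72
B(-48)/(-3067) + 2407/(-3489) = 72/(-3067) + 2407/(-3489) = 72*(-1/3067) + 2407*(-1/3489) = -72/3067 - 2407/3489 = -7633477/10700763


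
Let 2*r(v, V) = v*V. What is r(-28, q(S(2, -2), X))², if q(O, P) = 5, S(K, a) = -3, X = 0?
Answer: 4900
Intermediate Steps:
r(v, V) = V*v/2 (r(v, V) = (v*V)/2 = (V*v)/2 = V*v/2)
r(-28, q(S(2, -2), X))² = ((½)*5*(-28))² = (-70)² = 4900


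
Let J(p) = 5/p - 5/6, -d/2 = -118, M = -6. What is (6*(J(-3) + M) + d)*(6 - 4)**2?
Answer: 740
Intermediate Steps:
d = 236 (d = -2*(-118) = 236)
J(p) = -5/6 + 5/p (J(p) = 5/p - 5*1/6 = 5/p - 5/6 = -5/6 + 5/p)
(6*(J(-3) + M) + d)*(6 - 4)**2 = (6*((-5/6 + 5/(-3)) - 6) + 236)*(6 - 4)**2 = (6*((-5/6 + 5*(-1/3)) - 6) + 236)*2**2 = (6*((-5/6 - 5/3) - 6) + 236)*4 = (6*(-5/2 - 6) + 236)*4 = (6*(-17/2) + 236)*4 = (-51 + 236)*4 = 185*4 = 740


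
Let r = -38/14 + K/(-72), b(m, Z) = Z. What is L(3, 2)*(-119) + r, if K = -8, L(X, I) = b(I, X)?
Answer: -22655/63 ≈ -359.60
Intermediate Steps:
L(X, I) = X
r = -164/63 (r = -38/14 - 8/(-72) = -38*1/14 - 8*(-1/72) = -19/7 + ⅑ = -164/63 ≈ -2.6032)
L(3, 2)*(-119) + r = 3*(-119) - 164/63 = -357 - 164/63 = -22655/63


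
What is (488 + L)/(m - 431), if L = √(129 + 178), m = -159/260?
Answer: -126880/112219 - 260*√307/112219 ≈ -1.1712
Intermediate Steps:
m = -159/260 (m = -159*1/260 = -159/260 ≈ -0.61154)
L = √307 ≈ 17.521
(488 + L)/(m - 431) = (488 + √307)/(-159/260 - 431) = (488 + √307)/(-112219/260) = (488 + √307)*(-260/112219) = -126880/112219 - 260*√307/112219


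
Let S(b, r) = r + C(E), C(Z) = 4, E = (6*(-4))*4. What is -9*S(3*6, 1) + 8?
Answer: -37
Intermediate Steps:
E = -96 (E = -24*4 = -96)
S(b, r) = 4 + r (S(b, r) = r + 4 = 4 + r)
-9*S(3*6, 1) + 8 = -9*(4 + 1) + 8 = -9*5 + 8 = -45 + 8 = -37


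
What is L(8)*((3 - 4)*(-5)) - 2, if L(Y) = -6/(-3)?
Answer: 8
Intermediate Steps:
L(Y) = 2 (L(Y) = -6*(-1/3) = 2)
L(8)*((3 - 4)*(-5)) - 2 = 2*((3 - 4)*(-5)) - 2 = 2*(-1*(-5)) - 2 = 2*5 - 2 = 10 - 2 = 8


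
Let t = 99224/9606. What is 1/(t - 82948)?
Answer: -4803/398349632 ≈ -1.2057e-5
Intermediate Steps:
t = 49612/4803 (t = 99224*(1/9606) = 49612/4803 ≈ 10.329)
1/(t - 82948) = 1/(49612/4803 - 82948) = 1/(-398349632/4803) = -4803/398349632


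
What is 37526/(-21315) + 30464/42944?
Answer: -518414/493185 ≈ -1.0512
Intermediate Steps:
37526/(-21315) + 30464/42944 = 37526*(-1/21315) + 30464*(1/42944) = -1294/735 + 476/671 = -518414/493185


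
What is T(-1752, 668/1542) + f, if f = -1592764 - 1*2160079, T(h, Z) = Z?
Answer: -2893441619/771 ≈ -3.7528e+6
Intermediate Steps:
f = -3752843 (f = -1592764 - 2160079 = -3752843)
T(-1752, 668/1542) + f = 668/1542 - 3752843 = 668*(1/1542) - 3752843 = 334/771 - 3752843 = -2893441619/771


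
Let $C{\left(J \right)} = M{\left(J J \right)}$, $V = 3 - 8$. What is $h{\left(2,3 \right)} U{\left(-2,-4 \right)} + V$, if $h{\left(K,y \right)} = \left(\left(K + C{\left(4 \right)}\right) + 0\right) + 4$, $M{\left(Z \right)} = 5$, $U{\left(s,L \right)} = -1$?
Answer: $-16$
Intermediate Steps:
$V = -5$ ($V = 3 - 8 = -5$)
$C{\left(J \right)} = 5$
$h{\left(K,y \right)} = 9 + K$ ($h{\left(K,y \right)} = \left(\left(K + 5\right) + 0\right) + 4 = \left(\left(5 + K\right) + 0\right) + 4 = \left(5 + K\right) + 4 = 9 + K$)
$h{\left(2,3 \right)} U{\left(-2,-4 \right)} + V = \left(9 + 2\right) \left(-1\right) - 5 = 11 \left(-1\right) - 5 = -11 - 5 = -16$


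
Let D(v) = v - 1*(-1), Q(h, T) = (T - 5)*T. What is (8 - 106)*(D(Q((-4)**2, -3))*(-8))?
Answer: 19600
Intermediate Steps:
Q(h, T) = T*(-5 + T) (Q(h, T) = (-5 + T)*T = T*(-5 + T))
D(v) = 1 + v (D(v) = v + 1 = 1 + v)
(8 - 106)*(D(Q((-4)**2, -3))*(-8)) = (8 - 106)*((1 - 3*(-5 - 3))*(-8)) = -98*(1 - 3*(-8))*(-8) = -98*(1 + 24)*(-8) = -2450*(-8) = -98*(-200) = 19600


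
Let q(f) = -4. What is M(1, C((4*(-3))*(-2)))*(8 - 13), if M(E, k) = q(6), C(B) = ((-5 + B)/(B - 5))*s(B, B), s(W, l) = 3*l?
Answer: 20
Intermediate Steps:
C(B) = 3*B (C(B) = ((-5 + B)/(B - 5))*(3*B) = ((-5 + B)/(-5 + B))*(3*B) = 1*(3*B) = 3*B)
M(E, k) = -4
M(1, C((4*(-3))*(-2)))*(8 - 13) = -4*(8 - 13) = -4*(-5) = 20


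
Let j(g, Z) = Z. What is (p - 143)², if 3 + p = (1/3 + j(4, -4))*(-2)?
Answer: 173056/9 ≈ 19228.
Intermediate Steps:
p = 13/3 (p = -3 + (1/3 - 4)*(-2) = -3 + (⅓ - 4)*(-2) = -3 - 11/3*(-2) = -3 + 22/3 = 13/3 ≈ 4.3333)
(p - 143)² = (13/3 - 143)² = (-416/3)² = 173056/9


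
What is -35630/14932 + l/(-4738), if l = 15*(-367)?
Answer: -10826785/8843477 ≈ -1.2243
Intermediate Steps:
l = -5505
-35630/14932 + l/(-4738) = -35630/14932 - 5505/(-4738) = -35630*1/14932 - 5505*(-1/4738) = -17815/7466 + 5505/4738 = -10826785/8843477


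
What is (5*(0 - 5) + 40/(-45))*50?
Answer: -11650/9 ≈ -1294.4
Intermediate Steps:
(5*(0 - 5) + 40/(-45))*50 = (5*(-5) + 40*(-1/45))*50 = (-25 - 8/9)*50 = -233/9*50 = -11650/9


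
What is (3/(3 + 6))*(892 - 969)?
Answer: -77/3 ≈ -25.667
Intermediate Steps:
(3/(3 + 6))*(892 - 969) = (3/9)*(-77) = (3*(⅑))*(-77) = (⅓)*(-77) = -77/3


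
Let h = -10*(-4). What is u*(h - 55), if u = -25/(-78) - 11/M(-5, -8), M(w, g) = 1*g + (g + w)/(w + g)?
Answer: -5165/182 ≈ -28.379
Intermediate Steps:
h = 40
M(w, g) = 1 + g (M(w, g) = g + (g + w)/(g + w) = g + 1 = 1 + g)
u = 1033/546 (u = -25/(-78) - 11/(1 - 8) = -25*(-1/78) - 11/(-7) = 25/78 - 11*(-1/7) = 25/78 + 11/7 = 1033/546 ≈ 1.8919)
u*(h - 55) = 1033*(40 - 55)/546 = (1033/546)*(-15) = -5165/182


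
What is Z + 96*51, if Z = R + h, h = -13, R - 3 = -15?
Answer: 4871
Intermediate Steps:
R = -12 (R = 3 - 15 = -12)
Z = -25 (Z = -12 - 13 = -25)
Z + 96*51 = -25 + 96*51 = -25 + 4896 = 4871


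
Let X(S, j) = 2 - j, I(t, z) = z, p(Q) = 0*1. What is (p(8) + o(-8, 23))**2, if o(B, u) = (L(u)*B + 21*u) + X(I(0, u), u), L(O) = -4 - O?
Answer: 459684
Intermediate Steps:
p(Q) = 0
o(B, u) = 2 + 20*u + B*(-4 - u) (o(B, u) = ((-4 - u)*B + 21*u) + (2 - u) = (B*(-4 - u) + 21*u) + (2 - u) = (21*u + B*(-4 - u)) + (2 - u) = 2 + 20*u + B*(-4 - u))
(p(8) + o(-8, 23))**2 = (0 + (2 + 20*23 - 1*(-8)*(4 + 23)))**2 = (0 + (2 + 460 - 1*(-8)*27))**2 = (0 + (2 + 460 + 216))**2 = (0 + 678)**2 = 678**2 = 459684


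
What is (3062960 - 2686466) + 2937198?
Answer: 3313692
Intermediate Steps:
(3062960 - 2686466) + 2937198 = 376494 + 2937198 = 3313692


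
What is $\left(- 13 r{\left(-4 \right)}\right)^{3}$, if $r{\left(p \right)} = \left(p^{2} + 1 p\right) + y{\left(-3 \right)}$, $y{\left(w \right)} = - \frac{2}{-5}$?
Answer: $- \frac{523606616}{125} \approx -4.1889 \cdot 10^{6}$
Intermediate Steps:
$y{\left(w \right)} = \frac{2}{5}$ ($y{\left(w \right)} = \left(-2\right) \left(- \frac{1}{5}\right) = \frac{2}{5}$)
$r{\left(p \right)} = \frac{2}{5} + p + p^{2}$ ($r{\left(p \right)} = \left(p^{2} + 1 p\right) + \frac{2}{5} = \left(p^{2} + p\right) + \frac{2}{5} = \left(p + p^{2}\right) + \frac{2}{5} = \frac{2}{5} + p + p^{2}$)
$\left(- 13 r{\left(-4 \right)}\right)^{3} = \left(- 13 \left(\frac{2}{5} - 4 + \left(-4\right)^{2}\right)\right)^{3} = \left(- 13 \left(\frac{2}{5} - 4 + 16\right)\right)^{3} = \left(\left(-13\right) \frac{62}{5}\right)^{3} = \left(- \frac{806}{5}\right)^{3} = - \frac{523606616}{125}$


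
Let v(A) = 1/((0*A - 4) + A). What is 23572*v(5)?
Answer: 23572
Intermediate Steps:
v(A) = 1/(-4 + A) (v(A) = 1/((0 - 4) + A) = 1/(-4 + A))
23572*v(5) = 23572/(-4 + 5) = 23572/1 = 23572*1 = 23572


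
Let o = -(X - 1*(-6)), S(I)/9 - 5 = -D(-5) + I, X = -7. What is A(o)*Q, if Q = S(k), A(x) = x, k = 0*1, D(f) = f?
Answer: 90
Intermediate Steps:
k = 0
S(I) = 90 + 9*I (S(I) = 45 + 9*(-1*(-5) + I) = 45 + 9*(5 + I) = 45 + (45 + 9*I) = 90 + 9*I)
o = 1 (o = -(-7 - 1*(-6)) = -(-7 + 6) = -1*(-1) = 1)
Q = 90 (Q = 90 + 9*0 = 90 + 0 = 90)
A(o)*Q = 1*90 = 90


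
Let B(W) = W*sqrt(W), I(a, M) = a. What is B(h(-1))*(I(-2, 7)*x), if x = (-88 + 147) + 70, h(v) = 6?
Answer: -1548*sqrt(6) ≈ -3791.8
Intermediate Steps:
x = 129 (x = 59 + 70 = 129)
B(W) = W**(3/2)
B(h(-1))*(I(-2, 7)*x) = 6**(3/2)*(-2*129) = (6*sqrt(6))*(-258) = -1548*sqrt(6)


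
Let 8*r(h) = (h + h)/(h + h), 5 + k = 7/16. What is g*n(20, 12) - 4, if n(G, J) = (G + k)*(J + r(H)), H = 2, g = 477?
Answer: 11427931/128 ≈ 89281.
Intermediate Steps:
k = -73/16 (k = -5 + 7/16 = -73/16 ≈ -4.5625)
r(h) = 1/8 (r(h) = ((h + h)/(h + h))/8 = ((2*h)/((2*h)))/8 = ((2*h)*(1/(2*h)))/8 = (1/8)*1 = 1/8)
n(G, J) = (-73/16 + G)*(1/8 + J) (n(G, J) = (G - 73/16)*(J + 1/8) = (-73/16 + G)*(1/8 + J))
g*n(20, 12) - 4 = 477*(-73/128 - 73/16*12 + (1/8)*20 + 20*12) - 4 = 477*(-73/128 - 219/4 + 5/2 + 240) - 4 = 477*(23959/128) - 4 = 11428443/128 - 4 = 11427931/128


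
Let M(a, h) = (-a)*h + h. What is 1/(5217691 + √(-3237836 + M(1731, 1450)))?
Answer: 5217691/27224305117817 - 4*I*√359146/27224305117817 ≈ 1.9166e-7 - 8.8052e-11*I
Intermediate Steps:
M(a, h) = h - a*h (M(a, h) = -a*h + h = h - a*h)
1/(5217691 + √(-3237836 + M(1731, 1450))) = 1/(5217691 + √(-3237836 + 1450*(1 - 1*1731))) = 1/(5217691 + √(-3237836 + 1450*(1 - 1731))) = 1/(5217691 + √(-3237836 + 1450*(-1730))) = 1/(5217691 + √(-3237836 - 2508500)) = 1/(5217691 + √(-5746336)) = 1/(5217691 + 4*I*√359146)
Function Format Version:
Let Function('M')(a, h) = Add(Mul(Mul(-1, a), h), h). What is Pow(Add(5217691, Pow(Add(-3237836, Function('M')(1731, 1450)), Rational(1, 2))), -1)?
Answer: Add(Rational(5217691, 27224305117817), Mul(Rational(-4, 27224305117817), I, Pow(359146, Rational(1, 2)))) ≈ Add(1.9166e-7, Mul(-8.8052e-11, I))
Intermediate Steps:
Function('M')(a, h) = Add(h, Mul(-1, a, h)) (Function('M')(a, h) = Add(Mul(-1, a, h), h) = Add(h, Mul(-1, a, h)))
Pow(Add(5217691, Pow(Add(-3237836, Function('M')(1731, 1450)), Rational(1, 2))), -1) = Pow(Add(5217691, Pow(Add(-3237836, Mul(1450, Add(1, Mul(-1, 1731)))), Rational(1, 2))), -1) = Pow(Add(5217691, Pow(Add(-3237836, Mul(1450, Add(1, -1731))), Rational(1, 2))), -1) = Pow(Add(5217691, Pow(Add(-3237836, Mul(1450, -1730)), Rational(1, 2))), -1) = Pow(Add(5217691, Pow(Add(-3237836, -2508500), Rational(1, 2))), -1) = Pow(Add(5217691, Pow(-5746336, Rational(1, 2))), -1) = Pow(Add(5217691, Mul(4, I, Pow(359146, Rational(1, 2)))), -1)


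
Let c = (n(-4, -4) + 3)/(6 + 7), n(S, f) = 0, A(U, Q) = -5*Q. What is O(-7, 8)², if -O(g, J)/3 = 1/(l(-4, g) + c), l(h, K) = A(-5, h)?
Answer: 1521/69169 ≈ 0.021990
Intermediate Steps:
l(h, K) = -5*h
c = 3/13 (c = (0 + 3)/(6 + 7) = 3/13 ≈ 0.23077)
O(g, J) = -39/263 (O(g, J) = -3/(-5*(-4) + 3/13) = -3/(20 + 3/13) = -3/263/13 = -3*13/263 = -39/263)
O(-7, 8)² = (-39/263)² = 1521/69169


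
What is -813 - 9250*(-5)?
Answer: 45437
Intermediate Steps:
-813 - 9250*(-5) = -813 - 250*(-185) = -813 + 46250 = 45437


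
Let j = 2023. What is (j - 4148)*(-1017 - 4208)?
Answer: 11103125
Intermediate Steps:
(j - 4148)*(-1017 - 4208) = (2023 - 4148)*(-1017 - 4208) = -2125*(-5225) = 11103125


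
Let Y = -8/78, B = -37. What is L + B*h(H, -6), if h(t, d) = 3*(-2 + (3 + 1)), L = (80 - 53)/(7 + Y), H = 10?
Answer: -58665/269 ≈ -218.09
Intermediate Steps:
Y = -4/39 (Y = -8*1/78 = -4/39 ≈ -0.10256)
L = 1053/269 (L = (80 - 53)/(7 - 4/39) = 27/(269/39) = 27*(39/269) = 1053/269 ≈ 3.9145)
h(t, d) = 6 (h(t, d) = 3*(-2 + 4) = 3*2 = 6)
L + B*h(H, -6) = 1053/269 - 37*6 = 1053/269 - 222 = -58665/269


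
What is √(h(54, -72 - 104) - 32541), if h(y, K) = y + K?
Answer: I*√32663 ≈ 180.73*I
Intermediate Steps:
h(y, K) = K + y
√(h(54, -72 - 104) - 32541) = √(((-72 - 104) + 54) - 32541) = √((-176 + 54) - 32541) = √(-122 - 32541) = √(-32663) = I*√32663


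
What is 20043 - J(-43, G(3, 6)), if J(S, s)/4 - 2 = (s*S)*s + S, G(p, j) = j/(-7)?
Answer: 996335/49 ≈ 20333.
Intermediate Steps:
G(p, j) = -j/7 (G(p, j) = j*(-1/7) = -j/7)
J(S, s) = 8 + 4*S + 4*S*s**2 (J(S, s) = 8 + 4*((s*S)*s + S) = 8 + 4*((S*s)*s + S) = 8 + 4*(S*s**2 + S) = 8 + 4*(S + S*s**2) = 8 + (4*S + 4*S*s**2) = 8 + 4*S + 4*S*s**2)
20043 - J(-43, G(3, 6)) = 20043 - (8 + 4*(-43) + 4*(-43)*(-1/7*6)**2) = 20043 - (8 - 172 + 4*(-43)*(-6/7)**2) = 20043 - (8 - 172 + 4*(-43)*(36/49)) = 20043 - (8 - 172 - 6192/49) = 20043 - 1*(-14228/49) = 20043 + 14228/49 = 996335/49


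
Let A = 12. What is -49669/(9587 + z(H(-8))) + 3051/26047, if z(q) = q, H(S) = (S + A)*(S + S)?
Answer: -1264673770/248045581 ≈ -5.0986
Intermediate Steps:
H(S) = 2*S*(12 + S) (H(S) = (S + 12)*(S + S) = (12 + S)*(2*S) = 2*S*(12 + S))
-49669/(9587 + z(H(-8))) + 3051/26047 = -49669/(9587 + 2*(-8)*(12 - 8)) + 3051/26047 = -49669/(9587 + 2*(-8)*4) + 3051*(1/26047) = -49669/(9587 - 64) + 3051/26047 = -49669/9523 + 3051/26047 = -1264673770/248045581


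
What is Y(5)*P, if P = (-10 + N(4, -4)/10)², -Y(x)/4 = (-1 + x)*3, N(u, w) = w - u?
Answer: -139968/25 ≈ -5598.7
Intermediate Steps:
Y(x) = 12 - 12*x (Y(x) = -4*(-1 + x)*3 = -4*(-3 + 3*x) = 12 - 12*x)
P = 2916/25 (P = (-10 + (-4 - 1*4)/10)² = (-10 + (-4 - 4)*(⅒))² = (-10 - 8*⅒)² = (-10 - ⅘)² = (-54/5)² = 2916/25 ≈ 116.64)
Y(5)*P = (12 - 12*5)*(2916/25) = (12 - 60)*(2916/25) = -48*2916/25 = -139968/25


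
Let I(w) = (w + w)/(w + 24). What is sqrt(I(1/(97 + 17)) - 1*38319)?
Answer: I*sqrt(287054099437)/2737 ≈ 195.75*I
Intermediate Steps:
I(w) = 2*w/(24 + w) (I(w) = (2*w)/(24 + w) = 2*w/(24 + w))
sqrt(I(1/(97 + 17)) - 1*38319) = sqrt(2/((97 + 17)*(24 + 1/(97 + 17))) - 1*38319) = sqrt(2/(114*(24 + 1/114)) - 38319) = sqrt(2*(1/114)/(24 + 1/114) - 38319) = sqrt(2*(1/114)/(2737/114) - 38319) = sqrt(2*(1/114)*(114/2737) - 38319) = sqrt(2/2737 - 38319) = sqrt(-104879101/2737) = I*sqrt(287054099437)/2737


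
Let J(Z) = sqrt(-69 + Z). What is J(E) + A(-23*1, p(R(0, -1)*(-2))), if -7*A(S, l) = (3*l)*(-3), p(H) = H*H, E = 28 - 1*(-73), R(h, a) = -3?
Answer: 324/7 + 4*sqrt(2) ≈ 51.943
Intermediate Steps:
E = 101 (E = 28 + 73 = 101)
p(H) = H**2
A(S, l) = 9*l/7 (A(S, l) = -3*l*(-3)/7 = -(-9)*l/7 = 9*l/7)
J(E) + A(-23*1, p(R(0, -1)*(-2))) = sqrt(-69 + 101) + 9*(-3*(-2))**2/7 = sqrt(32) + (9/7)*6**2 = 4*sqrt(2) + (9/7)*36 = 4*sqrt(2) + 324/7 = 324/7 + 4*sqrt(2)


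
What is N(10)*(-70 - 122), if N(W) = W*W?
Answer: -19200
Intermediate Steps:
N(W) = W**2
N(10)*(-70 - 122) = 10**2*(-70 - 122) = 100*(-192) = -19200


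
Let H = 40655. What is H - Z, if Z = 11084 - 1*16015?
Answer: 45586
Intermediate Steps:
Z = -4931 (Z = 11084 - 16015 = -4931)
H - Z = 40655 - 1*(-4931) = 40655 + 4931 = 45586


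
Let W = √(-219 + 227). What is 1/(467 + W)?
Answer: 467/218081 - 2*√2/218081 ≈ 0.0021284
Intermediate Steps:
W = 2*√2 (W = √8 = 2*√2 ≈ 2.8284)
1/(467 + W) = 1/(467 + 2*√2)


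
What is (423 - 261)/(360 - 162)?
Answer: 9/11 ≈ 0.81818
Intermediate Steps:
(423 - 261)/(360 - 162) = 162/198 = 162*(1/198) = 9/11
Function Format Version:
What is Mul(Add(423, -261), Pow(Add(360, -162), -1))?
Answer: Rational(9, 11) ≈ 0.81818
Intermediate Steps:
Mul(Add(423, -261), Pow(Add(360, -162), -1)) = Mul(162, Pow(198, -1)) = Mul(162, Rational(1, 198)) = Rational(9, 11)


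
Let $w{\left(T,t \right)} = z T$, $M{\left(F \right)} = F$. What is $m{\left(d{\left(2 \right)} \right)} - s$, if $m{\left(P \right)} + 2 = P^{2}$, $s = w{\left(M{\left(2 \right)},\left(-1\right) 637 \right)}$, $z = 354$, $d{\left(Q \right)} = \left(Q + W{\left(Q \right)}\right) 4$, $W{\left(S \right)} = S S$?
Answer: $-134$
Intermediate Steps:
$W{\left(S \right)} = S^{2}$
$d{\left(Q \right)} = 4 Q + 4 Q^{2}$ ($d{\left(Q \right)} = \left(Q + Q^{2}\right) 4 = 4 Q + 4 Q^{2}$)
$w{\left(T,t \right)} = 354 T$
$s = 708$ ($s = 354 \cdot 2 = 708$)
$m{\left(P \right)} = -2 + P^{2}$
$m{\left(d{\left(2 \right)} \right)} - s = \left(-2 + \left(4 \cdot 2 \left(1 + 2\right)\right)^{2}\right) - 708 = \left(-2 + \left(4 \cdot 2 \cdot 3\right)^{2}\right) - 708 = \left(-2 + 24^{2}\right) - 708 = \left(-2 + 576\right) - 708 = 574 - 708 = -134$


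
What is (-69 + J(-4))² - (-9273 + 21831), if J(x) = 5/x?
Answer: -121967/16 ≈ -7622.9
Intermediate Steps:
(-69 + J(-4))² - (-9273 + 21831) = (-69 + 5/(-4))² - (-9273 + 21831) = (-69 + 5*(-¼))² - 1*12558 = (-69 - 5/4)² - 12558 = (-281/4)² - 12558 = 78961/16 - 12558 = -121967/16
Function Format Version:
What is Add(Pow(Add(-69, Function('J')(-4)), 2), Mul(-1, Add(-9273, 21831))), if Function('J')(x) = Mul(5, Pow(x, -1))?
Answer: Rational(-121967, 16) ≈ -7622.9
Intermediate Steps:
Add(Pow(Add(-69, Function('J')(-4)), 2), Mul(-1, Add(-9273, 21831))) = Add(Pow(Add(-69, Mul(5, Pow(-4, -1))), 2), Mul(-1, Add(-9273, 21831))) = Add(Pow(Add(-69, Mul(5, Rational(-1, 4))), 2), Mul(-1, 12558)) = Add(Pow(Add(-69, Rational(-5, 4)), 2), -12558) = Add(Pow(Rational(-281, 4), 2), -12558) = Add(Rational(78961, 16), -12558) = Rational(-121967, 16)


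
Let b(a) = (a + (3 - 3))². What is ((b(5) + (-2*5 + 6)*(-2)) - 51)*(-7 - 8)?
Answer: 270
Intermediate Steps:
b(a) = a² (b(a) = (a + 0)² = a²)
((b(5) + (-2*5 + 6)*(-2)) - 51)*(-7 - 8) = ((5² + (-2*5 + 6)*(-2)) - 51)*(-7 - 8) = ((25 + (-10 + 6)*(-2)) - 51)*(-15) = ((25 - 4*(-2)) - 51)*(-15) = ((25 + 8) - 51)*(-15) = (33 - 51)*(-15) = -18*(-15) = 270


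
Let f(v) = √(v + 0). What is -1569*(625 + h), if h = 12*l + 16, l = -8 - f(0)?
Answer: -855105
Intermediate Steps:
f(v) = √v
l = -8 (l = -8 - √0 = -8 - 1*0 = -8 + 0 = -8)
h = -80 (h = 12*(-8) + 16 = -96 + 16 = -80)
-1569*(625 + h) = -1569*(625 - 80) = -1569*545 = -855105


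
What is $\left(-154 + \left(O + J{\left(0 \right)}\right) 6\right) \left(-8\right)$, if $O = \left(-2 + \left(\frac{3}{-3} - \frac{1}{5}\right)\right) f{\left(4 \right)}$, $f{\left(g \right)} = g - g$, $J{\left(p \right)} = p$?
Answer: $1232$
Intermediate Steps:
$f{\left(g \right)} = 0$
$O = 0$ ($O = \left(-2 + \left(\frac{3}{-3} - \frac{1}{5}\right)\right) 0 = \left(-2 + \left(3 \left(- \frac{1}{3}\right) - \frac{1}{5}\right)\right) 0 = \left(-2 - \frac{6}{5}\right) 0 = \left(- \frac{16}{5}\right) 0 = 0$)
$\left(-154 + \left(O + J{\left(0 \right)}\right) 6\right) \left(-8\right) = \left(-154 + \left(0 + 0\right) 6\right) \left(-8\right) = \left(-154 + 0 \cdot 6\right) \left(-8\right) = \left(-154 + 0\right) \left(-8\right) = \left(-154\right) \left(-8\right) = 1232$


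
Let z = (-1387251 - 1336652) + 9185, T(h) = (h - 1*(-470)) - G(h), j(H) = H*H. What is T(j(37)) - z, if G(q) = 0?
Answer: 2716557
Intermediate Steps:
j(H) = H**2
T(h) = 470 + h (T(h) = (h - 1*(-470)) - 1*0 = (h + 470) + 0 = (470 + h) + 0 = 470 + h)
z = -2714718 (z = -2723903 + 9185 = -2714718)
T(j(37)) - z = (470 + 37**2) - 1*(-2714718) = (470 + 1369) + 2714718 = 1839 + 2714718 = 2716557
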